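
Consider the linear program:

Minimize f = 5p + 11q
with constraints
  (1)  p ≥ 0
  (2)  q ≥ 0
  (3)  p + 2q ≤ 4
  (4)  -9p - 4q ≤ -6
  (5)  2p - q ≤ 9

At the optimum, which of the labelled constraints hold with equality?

(2) and (4)

Vertices and f = 5p + 11q:
  (0, 2) → f = 22
  (0, 3/2) → f = 33/2
  (4, 0) → f = 20
  (2/3, 0) → f = 10/3

The minimum is at (2/3, 0). Substituting into each constraint, equality holds for (2) and (4); the remaining constraints have slack.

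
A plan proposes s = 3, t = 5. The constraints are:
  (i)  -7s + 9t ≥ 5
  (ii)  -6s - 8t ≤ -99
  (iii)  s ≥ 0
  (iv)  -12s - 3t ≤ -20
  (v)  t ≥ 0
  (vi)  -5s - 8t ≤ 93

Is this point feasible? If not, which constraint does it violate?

not feasible — violates (ii)

Constraint (ii): -6s - 8t = -58, which is not ≤ -99. All other constraints are satisfied.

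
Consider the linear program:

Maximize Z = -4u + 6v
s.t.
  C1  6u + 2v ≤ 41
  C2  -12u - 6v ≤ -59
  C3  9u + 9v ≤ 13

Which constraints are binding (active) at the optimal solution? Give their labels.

Corner points and Z = -4u + 6v:
  (32/3, -23/2) → Z = -335/3
  (343/36, -97/12) → Z = -1559/18
  (151/18, -125/18) → Z = -677/9

The maximum is at (151/18, -125/18). Substituting into each constraint, equality holds for C2 and C3; the remaining constraints have slack.

C2 and C3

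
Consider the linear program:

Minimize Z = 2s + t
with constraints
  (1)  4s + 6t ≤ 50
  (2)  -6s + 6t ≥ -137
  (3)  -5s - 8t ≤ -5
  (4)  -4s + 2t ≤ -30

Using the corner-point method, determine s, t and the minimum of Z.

s = 125/21, t = -65/21, minimum Z = 185/21

Corner points and Z = 2s + t:
  (187/10, -62/15) → Z = 499/15
  (35/4, 5/2) → Z = 20
  (563/39, -655/78) → Z = 1597/78
  (125/21, -65/21) → Z = 185/21

The binding constraints are -5s - 8t = -5 and -4s + 2t = -30.
Solving simultaneously gives s = 125/21, t = -65/21.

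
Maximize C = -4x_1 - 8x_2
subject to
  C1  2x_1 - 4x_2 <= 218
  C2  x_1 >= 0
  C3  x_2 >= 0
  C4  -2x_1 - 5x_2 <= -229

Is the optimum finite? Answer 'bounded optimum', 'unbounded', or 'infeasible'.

Corner points and C = -4x_1 - 8x_2:
  (1003/9, 11/9) → C = -4100/9
  (0, 229/5) → C = -1832/5
The feasible region has finitely many vertices and no improving ray; the maximum is -1832/5 at (0, 229/5).

bounded optimum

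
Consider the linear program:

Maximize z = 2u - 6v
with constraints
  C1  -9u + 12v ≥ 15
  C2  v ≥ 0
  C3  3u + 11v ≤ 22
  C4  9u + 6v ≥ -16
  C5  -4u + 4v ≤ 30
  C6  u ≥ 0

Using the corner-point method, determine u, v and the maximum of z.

u = 0, v = 5/4, maximum z = -15/2

Feasible corners and z = 2u - 6v:
  (11/15, 9/5) → z = -28/3
  (0, 5/4) → z = -15/2
  (0, 2) → z = -12

At the optimal vertex, -9u + 12v = 15 and u = 0.
Solving simultaneously gives u = 0, v = 5/4.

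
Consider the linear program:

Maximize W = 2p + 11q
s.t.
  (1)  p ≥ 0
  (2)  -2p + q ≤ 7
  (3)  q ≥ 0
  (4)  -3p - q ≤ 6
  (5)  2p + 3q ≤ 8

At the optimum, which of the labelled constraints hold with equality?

Feasible corners and W = 2p + 11q:
  (0, 0) → W = 0
  (0, 8/3) → W = 88/3
  (4, 0) → W = 8

The maximum is at (0, 8/3). Substituting into each constraint, equality holds for (1) and (5); the remaining constraints have slack.

(1) and (5)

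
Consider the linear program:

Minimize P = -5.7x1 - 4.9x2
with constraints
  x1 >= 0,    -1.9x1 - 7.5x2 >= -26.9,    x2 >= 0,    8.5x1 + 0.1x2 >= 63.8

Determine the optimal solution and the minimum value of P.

Feasible corners and P = -5.7x1 - 4.9x2:
  (269/19, 0) → P = -807/10
  (47581/6356, 10743/6356) → P = -809631/15890
  (638/85, 0) → P = -18183/425

The binding constraints are -1.9x1 - 7.5x2 = -26.9 and x2 = 0.
Solving simultaneously gives x1 = 269/19, x2 = 0.

x1 = 269/19, x2 = 0, minimum P = -807/10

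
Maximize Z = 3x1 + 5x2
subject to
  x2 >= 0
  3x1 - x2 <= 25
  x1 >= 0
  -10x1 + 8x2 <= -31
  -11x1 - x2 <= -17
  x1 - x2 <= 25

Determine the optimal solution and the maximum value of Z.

Extreme points and Z = 3x1 + 5x2:
  (25/3, 0) → Z = 25
  (31/10, 0) → Z = 93/10
  (169/14, 157/14) → Z = 646/7

The binding constraints are 3x1 - x2 = 25 and -10x1 + 8x2 = -31.
Solving simultaneously gives x1 = 169/14, x2 = 157/14.

x1 = 169/14, x2 = 157/14, maximum Z = 646/7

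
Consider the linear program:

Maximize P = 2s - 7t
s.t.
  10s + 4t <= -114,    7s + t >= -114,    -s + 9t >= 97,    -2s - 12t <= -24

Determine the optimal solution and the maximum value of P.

Corner points and P = 2s - 7t:
  (-19, 19) → P = -171
  (-707/47, 428/47) → P = -4410/47
  (-1123/64, 565/64) → P = -6201/64

s = -707/47, t = 428/47, maximum P = -4410/47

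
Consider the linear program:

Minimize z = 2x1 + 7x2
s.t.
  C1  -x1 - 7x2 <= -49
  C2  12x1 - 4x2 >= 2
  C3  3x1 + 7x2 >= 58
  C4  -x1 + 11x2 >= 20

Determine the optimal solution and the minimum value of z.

Feasible corners and z = 2x1 + 7x2:
  (9/2, 89/14) → z = 107/2
  (133/6, 23/6) → z = 427/6
  (41/16, 115/16) → z = 887/16
The feasible region is unbounded (it extends along (11, 1), (1, 3)), but z strictly increases along every unbounded feasible direction, so there is no improving ray and the minimum is attained at a vertex.

The optimum lies where -x1 - 7x2 = -49 and 3x1 + 7x2 = 58.
Solving simultaneously gives x1 = 9/2, x2 = 89/14.

x1 = 9/2, x2 = 89/14, minimum z = 107/2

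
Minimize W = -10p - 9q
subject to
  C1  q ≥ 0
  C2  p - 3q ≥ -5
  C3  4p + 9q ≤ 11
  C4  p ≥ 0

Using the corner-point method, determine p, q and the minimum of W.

Extreme points and W = -10p - 9q:
  (11/4, 0) → W = -55/2
  (0, 0) → W = 0
  (0, 11/9) → W = -11

At the optimal vertex, q = 0 and 4p + 9q = 11.
Solving simultaneously gives p = 11/4, q = 0.

p = 11/4, q = 0, minimum W = -55/2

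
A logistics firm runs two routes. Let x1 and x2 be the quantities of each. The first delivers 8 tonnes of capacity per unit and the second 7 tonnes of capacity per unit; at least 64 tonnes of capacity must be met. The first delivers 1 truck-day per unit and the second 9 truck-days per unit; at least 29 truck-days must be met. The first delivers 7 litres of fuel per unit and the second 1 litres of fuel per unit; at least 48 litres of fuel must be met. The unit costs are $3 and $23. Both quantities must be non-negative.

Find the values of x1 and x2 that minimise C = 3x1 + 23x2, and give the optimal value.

x1 = 13/2, x2 = 5/2, minimum C = 77

Vertices and C = 3x1 + 23x2:
  (0, 48) → C = 1104
  (29, 0) → C = 87
  (13/2, 5/2) → C = 77
The feasible region is unbounded (it extends along (0, 1), (1, 0)), but C strictly increases along every unbounded feasible direction, so there is no improving ray and the minimum is attained at a vertex.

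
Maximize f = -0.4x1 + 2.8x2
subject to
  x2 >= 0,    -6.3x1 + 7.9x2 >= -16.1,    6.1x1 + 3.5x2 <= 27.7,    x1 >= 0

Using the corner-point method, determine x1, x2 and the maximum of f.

Corner points and f = -0.4x1 + 2.8x2:
  (23/9, 0) → f = -46/45
  (0, 0) → f = 0
  (13759/3512, 3815/3512) → f = 6473/4390
  (0, 277/35) → f = 554/25

x1 = 0, x2 = 277/35, maximum f = 554/25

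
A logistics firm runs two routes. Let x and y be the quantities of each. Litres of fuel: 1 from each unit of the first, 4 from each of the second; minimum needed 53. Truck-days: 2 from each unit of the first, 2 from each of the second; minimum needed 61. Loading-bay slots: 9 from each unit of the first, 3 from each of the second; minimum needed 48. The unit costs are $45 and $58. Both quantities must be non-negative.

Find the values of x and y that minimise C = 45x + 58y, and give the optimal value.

x = 23, y = 15/2, minimum C = 1470

The feasible region is unbounded (it extends along (0, 1), (1, 0)), but C strictly increases along every unbounded feasible direction, so there is no improving ray and the minimum is attained at a vertex.

At the optimal vertex, x + 4y = 53 and 2x + 2y = 61.
Solving simultaneously gives x = 23, y = 15/2.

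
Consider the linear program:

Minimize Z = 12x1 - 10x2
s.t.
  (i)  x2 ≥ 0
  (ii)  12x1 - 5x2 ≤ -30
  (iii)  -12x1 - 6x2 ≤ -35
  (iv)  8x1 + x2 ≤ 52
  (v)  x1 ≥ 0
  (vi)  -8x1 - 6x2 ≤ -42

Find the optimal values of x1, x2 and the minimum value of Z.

x1 = 0, x2 = 52, minimum Z = -520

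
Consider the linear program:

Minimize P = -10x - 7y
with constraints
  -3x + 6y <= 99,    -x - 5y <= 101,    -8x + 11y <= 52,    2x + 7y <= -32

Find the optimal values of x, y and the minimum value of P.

x = 547/3, y = -170/3, minimum P = -4280/3

Corner points and P = -10x - 7y:
  (-457/17, -252/17) → P = 6334/17
  (547/3, -170/3) → P = -4280/3
  (-358/39, -76/39) → P = 4112/39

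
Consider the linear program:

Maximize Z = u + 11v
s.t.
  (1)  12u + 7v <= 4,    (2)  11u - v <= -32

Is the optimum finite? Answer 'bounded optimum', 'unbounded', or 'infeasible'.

From the feasible point (-220/89, 428/89), moving in the direction (-7, 12) keeps every constraint satisfied while Z increases without bound.

unbounded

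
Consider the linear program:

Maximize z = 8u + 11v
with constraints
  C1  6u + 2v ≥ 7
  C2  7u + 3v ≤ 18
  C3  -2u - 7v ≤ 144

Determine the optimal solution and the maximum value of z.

Extreme points and z = 8u + 11v:
  (-15/4, 59/4) → z = 529/4
  (337/38, -439/19) → z = -3481/19
  (558/43, -1044/43) → z = -7020/43

u = -15/4, v = 59/4, maximum z = 529/4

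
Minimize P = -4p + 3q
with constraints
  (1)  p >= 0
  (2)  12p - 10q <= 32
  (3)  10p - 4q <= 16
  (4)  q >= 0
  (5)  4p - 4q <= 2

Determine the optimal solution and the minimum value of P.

p = 7/3, q = 11/6, minimum P = -23/6

Vertices and P = -4p + 3q:
  (0, 0) → P = 0
  (7/3, 11/6) → P = -23/6
  (1/2, 0) → P = -2
The feasible region is unbounded (it extends along (0, 1), (2, 5)), but P strictly increases along every unbounded feasible direction, so there is no improving ray and the minimum is attained at a vertex.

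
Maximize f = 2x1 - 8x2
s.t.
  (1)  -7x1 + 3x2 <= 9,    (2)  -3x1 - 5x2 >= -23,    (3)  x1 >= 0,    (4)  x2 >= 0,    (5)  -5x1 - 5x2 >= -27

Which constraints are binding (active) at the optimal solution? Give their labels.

(4) and (5)

Extreme points and f = 2x1 - 8x2:
  (6/11, 47/11) → f = -364/11
  (0, 3) → f = -24
  (2, 17/5) → f = -116/5
  (0, 0) → f = 0
  (27/5, 0) → f = 54/5

The maximum is at (27/5, 0). Substituting into each constraint, equality holds for (4) and (5); the remaining constraints have slack.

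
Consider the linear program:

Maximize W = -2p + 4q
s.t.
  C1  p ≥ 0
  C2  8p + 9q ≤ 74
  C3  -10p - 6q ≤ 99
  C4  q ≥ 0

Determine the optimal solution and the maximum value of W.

Vertices and W = -2p + 4q:
  (0, 74/9) → W = 296/9
  (0, 0) → W = 0
  (37/4, 0) → W = -37/2

At the optimal vertex, p = 0 and 8p + 9q = 74.
Solving simultaneously gives p = 0, q = 74/9.

p = 0, q = 74/9, maximum W = 296/9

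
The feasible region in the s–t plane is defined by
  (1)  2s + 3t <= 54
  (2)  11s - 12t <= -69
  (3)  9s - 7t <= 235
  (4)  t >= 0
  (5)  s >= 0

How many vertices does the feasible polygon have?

3

Pairwise boundary intersections that survive every other constraint:
  (147/19, 244/19)
  (0, 18)
  (0, 23/4)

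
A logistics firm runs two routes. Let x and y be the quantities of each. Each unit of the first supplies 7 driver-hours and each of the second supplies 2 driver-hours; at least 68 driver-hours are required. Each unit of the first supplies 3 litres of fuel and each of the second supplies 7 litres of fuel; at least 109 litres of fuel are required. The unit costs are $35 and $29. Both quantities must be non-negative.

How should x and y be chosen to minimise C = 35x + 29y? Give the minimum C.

x = 6, y = 13, minimum C = 587

The feasible region is unbounded (it extends along (0, 1), (1, 0)), but C strictly increases along every unbounded feasible direction, so there is no improving ray and the minimum is attained at a vertex.

At the optimal vertex, 7x + 2y = 68 and 3x + 7y = 109.
Solving simultaneously gives x = 6, y = 13.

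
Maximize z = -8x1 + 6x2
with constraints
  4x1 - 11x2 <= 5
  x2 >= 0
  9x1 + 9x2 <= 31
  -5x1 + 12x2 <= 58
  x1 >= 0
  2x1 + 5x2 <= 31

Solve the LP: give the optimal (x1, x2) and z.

x1 = 0, x2 = 31/9, maximum z = 62/3

Feasible corners and z = -8x1 + 6x2:
  (5/4, 0) → z = -10
  (386/135, 79/135) → z = -2614/135
  (0, 0) → z = 0
  (0, 31/9) → z = 62/3

The binding constraints are 9x1 + 9x2 = 31 and x1 = 0.
Solving simultaneously gives x1 = 0, x2 = 31/9.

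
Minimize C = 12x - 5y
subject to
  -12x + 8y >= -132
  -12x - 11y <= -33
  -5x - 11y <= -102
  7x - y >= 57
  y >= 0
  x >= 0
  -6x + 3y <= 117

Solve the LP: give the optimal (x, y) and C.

x = 96/5, y = 387/5, minimum C = -783/5

Vertices and C = 12x - 5y:
  (567/43, 141/43) → C = 6099/43
  (729/82, 429/82) → C = 6603/82
  (96/5, 387/5) → C = -783/5
The feasible region is unbounded (it extends along (2, 3), (1, 2)), but C strictly increases along every unbounded feasible direction, so there is no improving ray and the minimum is attained at a vertex.

At the optimal vertex, 7x - y = 57 and -6x + 3y = 117.
Solving simultaneously gives x = 96/5, y = 387/5.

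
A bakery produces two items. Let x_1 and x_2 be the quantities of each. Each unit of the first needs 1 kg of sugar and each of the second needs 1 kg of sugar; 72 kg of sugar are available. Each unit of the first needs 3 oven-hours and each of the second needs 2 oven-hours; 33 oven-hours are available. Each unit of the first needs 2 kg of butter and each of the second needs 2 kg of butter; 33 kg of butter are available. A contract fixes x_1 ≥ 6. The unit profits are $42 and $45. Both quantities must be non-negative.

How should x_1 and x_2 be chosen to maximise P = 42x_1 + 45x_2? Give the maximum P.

Extreme points and P = 42x_1 + 45x_2:
  (11, 0) → P = 462
  (6, 0) → P = 252
  (6, 15/2) → P = 1179/2

x_1 = 6, x_2 = 15/2, maximum P = 1179/2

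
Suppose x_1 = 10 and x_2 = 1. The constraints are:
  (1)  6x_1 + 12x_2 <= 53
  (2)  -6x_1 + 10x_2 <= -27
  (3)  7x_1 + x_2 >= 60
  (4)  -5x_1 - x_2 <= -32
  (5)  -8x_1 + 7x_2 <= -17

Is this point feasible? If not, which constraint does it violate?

not feasible — violates (1)

Constraint (1): 6x_1 + 12x_2 = 72, which is not ≤ 53. All other constraints are satisfied.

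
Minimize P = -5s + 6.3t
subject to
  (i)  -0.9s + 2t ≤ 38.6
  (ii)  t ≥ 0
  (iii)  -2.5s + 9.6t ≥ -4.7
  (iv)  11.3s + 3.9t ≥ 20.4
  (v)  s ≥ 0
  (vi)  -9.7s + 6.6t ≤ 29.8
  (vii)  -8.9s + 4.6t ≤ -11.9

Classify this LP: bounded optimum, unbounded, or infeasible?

From the feasible point (10068/683, 35425/1366), moving in the direction (2, 0.9) keeps every constraint satisfied while P decreases without bound.

unbounded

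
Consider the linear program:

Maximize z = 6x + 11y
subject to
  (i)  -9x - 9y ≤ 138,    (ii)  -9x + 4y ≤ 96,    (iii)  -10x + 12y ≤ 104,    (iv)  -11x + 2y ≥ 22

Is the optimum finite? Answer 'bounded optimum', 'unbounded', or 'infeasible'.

Feasible corners and z = 6x + 11y:
  (-472/39, -42/13) → z = -1406/13
  (-158/39, -440/39) → z = -5788/39
  (-184/17, -6/17) → z = -1170/17
  (-1/2, 33/4) → z = 351/4
The feasible region has finitely many vertices and no improving ray; the maximum is 351/4 at (-1/2, 33/4).

bounded optimum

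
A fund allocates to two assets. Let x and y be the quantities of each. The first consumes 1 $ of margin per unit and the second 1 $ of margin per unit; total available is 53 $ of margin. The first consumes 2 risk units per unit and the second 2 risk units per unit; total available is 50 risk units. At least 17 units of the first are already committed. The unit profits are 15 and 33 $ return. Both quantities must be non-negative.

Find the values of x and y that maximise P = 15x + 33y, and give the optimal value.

x = 17, y = 8, maximum P = 519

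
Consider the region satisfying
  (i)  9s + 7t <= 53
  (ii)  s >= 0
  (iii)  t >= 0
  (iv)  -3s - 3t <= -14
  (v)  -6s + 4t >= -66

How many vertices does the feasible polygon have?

Pairwise boundary intersections that survive every other constraint:
  (0, 53/7)
  (53/9, 0)
  (0, 14/3)
  (14/3, 0)

4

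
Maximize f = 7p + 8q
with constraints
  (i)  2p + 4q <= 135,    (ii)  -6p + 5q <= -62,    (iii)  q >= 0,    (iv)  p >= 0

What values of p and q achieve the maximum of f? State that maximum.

Feasible corners and f = 7p + 8q:
  (923/34, 343/17) → f = 11949/34
  (135/2, 0) → f = 945/2
  (31/3, 0) → f = 217/3

p = 135/2, q = 0, maximum f = 945/2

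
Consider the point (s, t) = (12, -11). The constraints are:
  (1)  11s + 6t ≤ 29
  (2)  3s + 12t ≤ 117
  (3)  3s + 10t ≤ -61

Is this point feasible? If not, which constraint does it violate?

Constraint (1): 11s + 6t = 66, which is not ≤ 29. All other constraints are satisfied.

not feasible — violates (1)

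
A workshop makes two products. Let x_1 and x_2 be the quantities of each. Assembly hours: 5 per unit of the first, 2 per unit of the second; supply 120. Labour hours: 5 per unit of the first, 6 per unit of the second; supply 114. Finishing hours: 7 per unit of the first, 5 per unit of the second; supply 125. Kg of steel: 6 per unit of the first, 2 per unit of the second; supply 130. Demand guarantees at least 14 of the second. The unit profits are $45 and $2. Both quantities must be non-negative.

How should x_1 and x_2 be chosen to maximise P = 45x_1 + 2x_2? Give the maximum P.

Vertices and P = 45x_1 + 2x_2:
  (0, 19) → P = 38
  (0, 14) → P = 28
  (6, 14) → P = 298

The optimum lies where 5x_1 + 6x_2 = 114 and x_2 = 14.
Solving simultaneously gives x_1 = 6, x_2 = 14.

x_1 = 6, x_2 = 14, maximum P = 298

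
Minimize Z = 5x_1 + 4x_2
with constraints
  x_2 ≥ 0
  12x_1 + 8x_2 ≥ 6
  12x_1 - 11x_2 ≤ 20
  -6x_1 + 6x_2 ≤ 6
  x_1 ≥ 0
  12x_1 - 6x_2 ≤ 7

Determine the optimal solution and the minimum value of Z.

x_1 = 1/2, x_2 = 0, minimum Z = 5/2

Corner points and Z = 5x_1 + 4x_2:
  (1/2, 0) → Z = 5/2
  (7/12, 0) → Z = 35/12
  (0, 3/4) → Z = 3
  (0, 1) → Z = 4
  (13/6, 19/6) → Z = 47/2

At the optimal vertex, x_2 = 0 and 12x_1 + 8x_2 = 6.
Solving simultaneously gives x_1 = 1/2, x_2 = 0.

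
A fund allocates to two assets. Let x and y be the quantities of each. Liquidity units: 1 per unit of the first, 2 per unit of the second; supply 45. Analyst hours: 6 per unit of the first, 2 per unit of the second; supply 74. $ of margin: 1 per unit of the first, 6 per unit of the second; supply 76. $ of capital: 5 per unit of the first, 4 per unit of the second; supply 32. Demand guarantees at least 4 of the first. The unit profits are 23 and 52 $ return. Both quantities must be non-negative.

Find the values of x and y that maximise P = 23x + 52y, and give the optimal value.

x = 4, y = 3, maximum P = 248

Extreme points and P = 23x + 52y:
  (32/5, 0) → P = 736/5
  (4, 0) → P = 92
  (4, 3) → P = 248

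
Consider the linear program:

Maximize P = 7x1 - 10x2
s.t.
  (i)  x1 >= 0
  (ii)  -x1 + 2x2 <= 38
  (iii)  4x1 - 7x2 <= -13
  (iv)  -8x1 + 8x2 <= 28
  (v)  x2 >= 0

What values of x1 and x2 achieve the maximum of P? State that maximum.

x1 = 240, x2 = 139, maximum P = 290

Extreme points and P = 7x1 - 10x2:
  (0, 13/7) → P = -130/7
  (0, 7/2) → P = -35
  (240, 139) → P = 290
  (31, 69/2) → P = -128

At the optimal vertex, -x1 + 2x2 = 38 and 4x1 - 7x2 = -13.
Solving simultaneously gives x1 = 240, x2 = 139.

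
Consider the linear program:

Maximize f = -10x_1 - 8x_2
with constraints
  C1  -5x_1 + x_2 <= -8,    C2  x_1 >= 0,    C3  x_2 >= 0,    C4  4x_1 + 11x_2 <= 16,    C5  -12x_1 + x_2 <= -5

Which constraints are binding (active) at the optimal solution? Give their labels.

C1 and C3

Feasible corners and f = -10x_1 - 8x_2:
  (8/5, 0) → f = -16
  (104/59, 48/59) → f = -1424/59
  (4, 0) → f = -40

The maximum is at (8/5, 0). Substituting into each constraint, equality holds for C1 and C3; the remaining constraints have slack.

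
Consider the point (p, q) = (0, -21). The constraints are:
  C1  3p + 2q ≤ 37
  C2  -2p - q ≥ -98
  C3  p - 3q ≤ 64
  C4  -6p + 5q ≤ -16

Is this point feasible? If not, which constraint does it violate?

C1: -42 ≤ 37 ✓
C2: 21 ≥ -98 ✓
C3: 63 ≤ 64 ✓
C4: -105 ≤ -16 ✓

feasible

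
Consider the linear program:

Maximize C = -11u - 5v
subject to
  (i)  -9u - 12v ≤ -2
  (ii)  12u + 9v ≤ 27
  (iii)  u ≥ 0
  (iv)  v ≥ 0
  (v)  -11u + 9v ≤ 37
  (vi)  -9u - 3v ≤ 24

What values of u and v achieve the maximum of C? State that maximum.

Feasible corners and C = -11u - 5v:
  (0, 1/6) → C = -5/6
  (2/9, 0) → C = -22/9
  (0, 3) → C = -15
  (9/4, 0) → C = -99/4

u = 0, v = 1/6, maximum C = -5/6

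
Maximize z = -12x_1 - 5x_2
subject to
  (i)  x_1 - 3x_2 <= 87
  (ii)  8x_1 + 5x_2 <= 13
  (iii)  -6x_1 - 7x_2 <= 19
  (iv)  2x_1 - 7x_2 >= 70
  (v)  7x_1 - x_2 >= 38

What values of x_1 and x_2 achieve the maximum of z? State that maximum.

x_1 = 51/8, x_2 = -229/28, maximum z = -997/28

Extreme points and z = -12x_1 - 5x_2:
  (93/13, -115/13) → z = -541/13
  (147/22, -89/11) → z = -437/11
  (51/8, -229/28) → z = -997/28

The optimum lies where -6x_1 - 7x_2 = 19 and 2x_1 - 7x_2 = 70.
Solving simultaneously gives x_1 = 51/8, x_2 = -229/28.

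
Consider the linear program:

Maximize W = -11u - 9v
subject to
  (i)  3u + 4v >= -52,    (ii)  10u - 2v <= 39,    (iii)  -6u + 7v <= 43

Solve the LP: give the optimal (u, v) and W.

u = -536/45, v = -61/15, maximum W = 7543/45

Corner points and W = -11u - 9v:
  (26/23, -637/46) → W = 5161/46
  (-536/45, -61/15) → W = 7543/45
  (359/58, 332/29) → W = -9925/58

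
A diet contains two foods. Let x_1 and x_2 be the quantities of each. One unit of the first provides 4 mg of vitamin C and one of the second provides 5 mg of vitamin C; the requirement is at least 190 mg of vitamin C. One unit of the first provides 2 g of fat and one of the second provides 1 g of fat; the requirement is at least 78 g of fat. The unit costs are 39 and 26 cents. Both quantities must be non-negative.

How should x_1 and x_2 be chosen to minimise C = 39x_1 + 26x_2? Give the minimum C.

x_1 = 100/3, x_2 = 34/3, minimum C = 4784/3

Vertices and C = 39x_1 + 26x_2:
  (0, 78) → C = 2028
  (95/2, 0) → C = 3705/2
  (100/3, 34/3) → C = 4784/3
The feasible region is unbounded (it extends along (0, 1), (1, 0)), but C strictly increases along every unbounded feasible direction, so there is no improving ray and the minimum is attained at a vertex.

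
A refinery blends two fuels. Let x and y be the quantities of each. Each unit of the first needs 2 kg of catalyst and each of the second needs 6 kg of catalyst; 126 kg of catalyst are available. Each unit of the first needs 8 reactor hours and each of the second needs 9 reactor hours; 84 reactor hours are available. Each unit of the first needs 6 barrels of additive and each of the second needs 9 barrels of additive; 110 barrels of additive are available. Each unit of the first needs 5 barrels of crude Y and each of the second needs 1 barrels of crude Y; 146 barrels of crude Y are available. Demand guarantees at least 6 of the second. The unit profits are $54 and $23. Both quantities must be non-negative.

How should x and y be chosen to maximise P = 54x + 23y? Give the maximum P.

x = 15/4, y = 6, maximum P = 681/2

The binding constraints are 8x + 9y = 84 and y = 6.
Solving simultaneously gives x = 15/4, y = 6.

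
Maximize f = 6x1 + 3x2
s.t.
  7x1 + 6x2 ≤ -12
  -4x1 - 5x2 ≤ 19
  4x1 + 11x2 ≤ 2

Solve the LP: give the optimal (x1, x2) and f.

Corner points and f = 6x1 + 3x2:
  (54/11, -85/11) → f = 69/11
  (-144/53, 62/53) → f = -678/53
  (-73/8, 7/2) → f = -177/4

x1 = 54/11, x2 = -85/11, maximum f = 69/11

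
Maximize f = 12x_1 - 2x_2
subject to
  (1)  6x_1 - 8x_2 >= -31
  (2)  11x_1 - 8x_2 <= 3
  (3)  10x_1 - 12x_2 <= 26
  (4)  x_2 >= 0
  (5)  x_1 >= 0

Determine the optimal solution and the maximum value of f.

Extreme points and f = 12x_1 - 2x_2:
  (34/5, 359/40) → f = 1273/20
  (0, 31/8) → f = -31/4
  (3/11, 0) → f = 36/11
  (0, 0) → f = 0

The binding constraints are 6x_1 - 8x_2 = -31 and 11x_1 - 8x_2 = 3.
Solving simultaneously gives x_1 = 34/5, x_2 = 359/40.

x_1 = 34/5, x_2 = 359/40, maximum f = 1273/20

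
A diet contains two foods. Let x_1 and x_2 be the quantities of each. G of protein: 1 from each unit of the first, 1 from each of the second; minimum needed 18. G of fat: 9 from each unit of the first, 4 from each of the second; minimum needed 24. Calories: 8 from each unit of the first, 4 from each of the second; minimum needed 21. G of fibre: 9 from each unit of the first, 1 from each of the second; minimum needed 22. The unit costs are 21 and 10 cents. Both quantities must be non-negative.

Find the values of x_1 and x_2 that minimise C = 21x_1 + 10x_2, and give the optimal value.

Extreme points and C = 21x_1 + 10x_2:
  (0, 22) → C = 220
  (18, 0) → C = 378
  (1/2, 35/2) → C = 371/2
The feasible region is unbounded (it extends along (0, 1), (1, 0)), but C strictly increases along every unbounded feasible direction, so there is no improving ray and the minimum is attained at a vertex.

The binding constraints are x_1 + x_2 = 18 and 9x_1 + x_2 = 22.
Solving simultaneously gives x_1 = 1/2, x_2 = 35/2.

x_1 = 1/2, x_2 = 35/2, minimum C = 371/2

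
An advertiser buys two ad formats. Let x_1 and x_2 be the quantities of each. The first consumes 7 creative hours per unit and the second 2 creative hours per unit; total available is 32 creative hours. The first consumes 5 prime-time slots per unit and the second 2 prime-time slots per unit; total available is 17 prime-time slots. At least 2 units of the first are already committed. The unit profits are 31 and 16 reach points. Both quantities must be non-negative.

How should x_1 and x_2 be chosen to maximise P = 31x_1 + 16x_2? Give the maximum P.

x_1 = 2, x_2 = 7/2, maximum P = 118

Vertices and P = 31x_1 + 16x_2:
  (17/5, 0) → P = 527/5
  (2, 0) → P = 62
  (2, 7/2) → P = 118

The optimum lies where 5x_1 + 2x_2 = 17 and x_1 = 2.
Solving simultaneously gives x_1 = 2, x_2 = 7/2.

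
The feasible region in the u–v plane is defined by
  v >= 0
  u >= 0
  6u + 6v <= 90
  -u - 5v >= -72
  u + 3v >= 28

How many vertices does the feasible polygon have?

Intersecting each pair of boundary lines and keeping only the points that satisfy every inequality leaves:
  (0, 72/5)
  (0, 28/3)
  (3/4, 57/4)
  (17/2, 13/2)

4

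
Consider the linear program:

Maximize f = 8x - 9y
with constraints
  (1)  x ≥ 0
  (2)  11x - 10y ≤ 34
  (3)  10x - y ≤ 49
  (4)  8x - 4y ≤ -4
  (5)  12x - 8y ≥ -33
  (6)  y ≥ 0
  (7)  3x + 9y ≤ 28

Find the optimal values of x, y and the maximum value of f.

Feasible corners and f = 8x - 9y:
  (0, 1) → f = -9
  (0, 28/9) → f = -28
  (19/21, 59/21) → f = -379/21

The binding constraints are x = 0 and 8x - 4y = -4.
Solving simultaneously gives x = 0, y = 1.

x = 0, y = 1, maximum f = -9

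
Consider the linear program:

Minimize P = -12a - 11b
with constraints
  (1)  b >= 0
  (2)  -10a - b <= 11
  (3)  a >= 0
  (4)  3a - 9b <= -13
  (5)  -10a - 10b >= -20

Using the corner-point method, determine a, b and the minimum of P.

a = 5/12, b = 19/12, minimum P = -269/12

Feasible corners and P = -12a - 11b:
  (0, 13/9) → P = -143/9
  (0, 2) → P = -22
  (5/12, 19/12) → P = -269/12

At the optimal vertex, 3a - 9b = -13 and -10a - 10b = -20.
Solving simultaneously gives a = 5/12, b = 19/12.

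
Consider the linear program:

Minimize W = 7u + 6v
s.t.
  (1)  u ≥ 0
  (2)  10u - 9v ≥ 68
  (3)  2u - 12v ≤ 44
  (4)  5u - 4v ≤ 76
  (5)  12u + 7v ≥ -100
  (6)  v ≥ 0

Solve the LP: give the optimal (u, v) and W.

u = 34/5, v = 0, minimum W = 238/5

Vertices and W = 7u + 6v:
  (412/5, 84) → W = 5404/5
  (34/5, 0) → W = 238/5
  (76/5, 0) → W = 532/5

The binding constraints are 10u - 9v = 68 and v = 0.
Solving simultaneously gives u = 34/5, v = 0.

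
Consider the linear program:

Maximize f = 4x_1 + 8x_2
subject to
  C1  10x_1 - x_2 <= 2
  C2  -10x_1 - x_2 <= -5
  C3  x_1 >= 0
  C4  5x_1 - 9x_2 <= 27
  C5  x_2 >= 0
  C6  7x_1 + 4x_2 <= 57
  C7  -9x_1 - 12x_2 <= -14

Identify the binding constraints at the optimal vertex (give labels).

C3 and C6

Vertices and f = 4x_1 + 8x_2:
  (7/20, 3/2) → f = 67/5
  (65/47, 556/47) → f = 4708/47
  (0, 5) → f = 40
  (0, 57/4) → f = 114

The maximum is at (0, 57/4). Substituting into each constraint, equality holds for C3 and C6; the remaining constraints have slack.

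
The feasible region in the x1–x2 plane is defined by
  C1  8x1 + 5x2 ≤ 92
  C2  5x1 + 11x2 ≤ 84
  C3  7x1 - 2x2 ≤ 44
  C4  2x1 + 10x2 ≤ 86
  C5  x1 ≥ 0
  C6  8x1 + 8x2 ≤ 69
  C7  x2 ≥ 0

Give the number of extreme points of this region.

Of the 21 pairwise boundary intersections, those satisfying every inequality are:
  (0, 84/11)
  (29/16, 109/16)
  (245/36, 131/72)
  (44/7, 0)
  (0, 0)

5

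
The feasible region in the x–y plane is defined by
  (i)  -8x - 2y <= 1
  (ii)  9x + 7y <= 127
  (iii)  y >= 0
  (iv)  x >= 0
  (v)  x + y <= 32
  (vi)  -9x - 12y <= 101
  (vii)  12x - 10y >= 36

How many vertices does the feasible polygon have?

The feasible vertices (each the meet of two boundaries and inside every other half-plane) are:
  (127/9, 0)
  (761/87, 200/29)
  (3, 0)

3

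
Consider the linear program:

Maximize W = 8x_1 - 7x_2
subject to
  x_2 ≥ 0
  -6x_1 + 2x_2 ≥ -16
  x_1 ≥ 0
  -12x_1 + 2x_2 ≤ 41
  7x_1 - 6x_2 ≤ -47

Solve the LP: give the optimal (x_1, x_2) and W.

Extreme points and W = 8x_1 - 7x_2:
  (95/11, 197/11) → W = -619/11
  (0, 41/2) → W = -287/2
  (0, 47/6) → W = -329/6
The feasible region is unbounded (it extends along (1, 3), (1, 6)), but W strictly decreases along every unbounded feasible direction, so there is no improving ray and the maximum is attained at a vertex.

x_1 = 0, x_2 = 47/6, maximum W = -329/6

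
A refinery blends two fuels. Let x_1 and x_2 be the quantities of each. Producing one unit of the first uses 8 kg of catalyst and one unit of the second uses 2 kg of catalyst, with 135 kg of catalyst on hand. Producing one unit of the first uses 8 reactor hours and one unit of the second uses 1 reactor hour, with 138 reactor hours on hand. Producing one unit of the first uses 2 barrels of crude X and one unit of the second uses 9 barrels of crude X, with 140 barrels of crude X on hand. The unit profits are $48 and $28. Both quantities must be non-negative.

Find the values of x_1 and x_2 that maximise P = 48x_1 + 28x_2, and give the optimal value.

x_1 = 55/4, x_2 = 25/2, maximum P = 1010

Corner points and P = 48x_1 + 28x_2:
  (0, 0) → P = 0
  (0, 140/9) → P = 3920/9
  (135/8, 0) → P = 810
  (55/4, 25/2) → P = 1010

The optimum lies where 8x_1 + 2x_2 = 135 and 2x_1 + 9x_2 = 140.
Solving simultaneously gives x_1 = 55/4, x_2 = 25/2.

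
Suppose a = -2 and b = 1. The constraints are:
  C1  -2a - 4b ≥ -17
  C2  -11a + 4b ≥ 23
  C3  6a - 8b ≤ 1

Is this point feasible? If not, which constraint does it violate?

C1: 0 ≥ -17 ✓
C2: 26 ≥ 23 ✓
C3: -20 ≤ 1 ✓

feasible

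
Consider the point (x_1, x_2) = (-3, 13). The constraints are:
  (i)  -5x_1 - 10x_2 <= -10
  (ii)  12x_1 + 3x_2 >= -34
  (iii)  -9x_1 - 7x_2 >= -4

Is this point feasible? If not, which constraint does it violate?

not feasible — violates (iii)

Constraint (iii): -9x_1 - 7x_2 = -64, which is not ≥ -4. All other constraints are satisfied.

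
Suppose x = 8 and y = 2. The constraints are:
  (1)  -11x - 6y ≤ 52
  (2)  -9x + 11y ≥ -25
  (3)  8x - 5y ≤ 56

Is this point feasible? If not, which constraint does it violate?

not feasible — violates (2)

Constraint (2): -9x + 11y = -50, which is not ≥ -25. All other constraints are satisfied.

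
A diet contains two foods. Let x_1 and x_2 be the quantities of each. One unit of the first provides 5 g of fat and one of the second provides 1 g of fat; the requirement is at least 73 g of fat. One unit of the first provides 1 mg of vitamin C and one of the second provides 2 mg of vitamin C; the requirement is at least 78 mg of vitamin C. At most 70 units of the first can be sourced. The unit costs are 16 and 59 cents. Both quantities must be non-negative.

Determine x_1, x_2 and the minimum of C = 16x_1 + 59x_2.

Corner points and C = 16x_1 + 59x_2:
  (0, 73) → C = 4307
  (68/9, 317/9) → C = 2199
  (70, 4) → C = 1356
The feasible region is unbounded (it extends along (0, 1)), but C strictly increases along every unbounded feasible direction, so there is no improving ray and the minimum is attained at a vertex.

x_1 = 70, x_2 = 4, minimum C = 1356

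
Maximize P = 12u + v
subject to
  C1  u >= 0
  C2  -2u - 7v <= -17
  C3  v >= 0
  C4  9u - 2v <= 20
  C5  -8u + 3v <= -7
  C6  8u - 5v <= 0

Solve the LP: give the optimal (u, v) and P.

u = 46/11, v = 97/11, maximum P = 59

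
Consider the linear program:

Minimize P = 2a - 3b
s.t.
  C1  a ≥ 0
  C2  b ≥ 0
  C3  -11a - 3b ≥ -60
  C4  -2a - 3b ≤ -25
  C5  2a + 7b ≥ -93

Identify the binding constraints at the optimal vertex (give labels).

Extreme points and P = 2a - 3b:
  (0, 20) → P = -60
  (0, 25/3) → P = -25
  (35/9, 155/27) → P = -85/9

The minimum is at (0, 20). Substituting into each constraint, equality holds for C1 and C3; the remaining constraints have slack.

C1 and C3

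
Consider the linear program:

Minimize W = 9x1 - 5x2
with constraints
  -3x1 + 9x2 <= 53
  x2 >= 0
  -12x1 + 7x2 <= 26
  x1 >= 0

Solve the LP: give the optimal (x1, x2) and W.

x1 = 0, x2 = 26/7, minimum W = -130/7

Feasible corners and W = 9x1 - 5x2:
  (137/87, 186/29) → W = -519/29
  (0, 0) → W = 0
  (0, 26/7) → W = -130/7
The feasible region is unbounded (it extends along (3, 1), (1, 0)), but W strictly increases along every unbounded feasible direction, so there is no improving ray and the minimum is attained at a vertex.

At the optimal vertex, -12x1 + 7x2 = 26 and x1 = 0.
Solving simultaneously gives x1 = 0, x2 = 26/7.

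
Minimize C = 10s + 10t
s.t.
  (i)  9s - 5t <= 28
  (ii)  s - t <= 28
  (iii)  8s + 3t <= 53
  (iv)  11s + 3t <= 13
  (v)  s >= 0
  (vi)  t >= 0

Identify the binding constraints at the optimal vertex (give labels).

(v) and (vi)

Extreme points and C = 10s + 10t:
  (0, 13/3) → C = 130/3
  (13/11, 0) → C = 130/11
  (0, 0) → C = 0

The minimum is at (0, 0). Substituting into each constraint, equality holds for (v) and (vi); the remaining constraints have slack.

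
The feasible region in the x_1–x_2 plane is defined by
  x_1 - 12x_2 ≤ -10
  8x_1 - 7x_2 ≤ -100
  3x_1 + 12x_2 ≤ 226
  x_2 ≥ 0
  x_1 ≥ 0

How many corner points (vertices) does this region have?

Intersecting each pair of boundary lines and keeping only the points that satisfy every inequality leaves:
  (382/117, 2108/117)
  (0, 100/7)
  (0, 113/6)

3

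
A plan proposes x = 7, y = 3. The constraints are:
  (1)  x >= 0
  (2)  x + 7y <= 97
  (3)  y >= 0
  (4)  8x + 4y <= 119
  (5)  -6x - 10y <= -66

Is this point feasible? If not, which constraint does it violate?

(1): 7 ≥ 0 ✓
(2): 28 ≤ 97 ✓
(3): 3 ≥ 0 ✓
(4): 68 ≤ 119 ✓
(5): -72 ≤ -66 ✓

feasible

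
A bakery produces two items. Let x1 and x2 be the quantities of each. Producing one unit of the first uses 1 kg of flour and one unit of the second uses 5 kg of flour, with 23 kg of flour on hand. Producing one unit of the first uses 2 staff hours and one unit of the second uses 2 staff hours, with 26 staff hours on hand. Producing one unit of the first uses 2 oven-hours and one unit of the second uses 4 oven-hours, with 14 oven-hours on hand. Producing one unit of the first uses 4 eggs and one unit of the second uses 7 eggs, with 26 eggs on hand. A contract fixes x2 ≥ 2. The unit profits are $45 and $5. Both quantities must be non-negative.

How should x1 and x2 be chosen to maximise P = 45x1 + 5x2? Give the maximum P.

Vertices and P = 45x1 + 5x2:
  (0, 7/2) → P = 35/2
  (0, 2) → P = 10
  (3, 2) → P = 145

The optimum lies where 2x1 + 4x2 = 14 and 4x1 + 7x2 = 26.
Solving simultaneously gives x1 = 3, x2 = 2.

x1 = 3, x2 = 2, maximum P = 145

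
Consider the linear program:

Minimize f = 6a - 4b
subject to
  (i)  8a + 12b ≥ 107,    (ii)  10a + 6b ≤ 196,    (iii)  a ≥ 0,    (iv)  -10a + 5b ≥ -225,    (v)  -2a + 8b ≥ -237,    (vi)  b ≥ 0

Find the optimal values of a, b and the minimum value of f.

Extreme points and f = 6a - 4b:
  (0, 107/12) → f = -107/3
  (107/8, 0) → f = 321/4
  (0, 98/3) → f = -392/3
  (98/5, 0) → f = 588/5

a = 0, b = 98/3, minimum f = -392/3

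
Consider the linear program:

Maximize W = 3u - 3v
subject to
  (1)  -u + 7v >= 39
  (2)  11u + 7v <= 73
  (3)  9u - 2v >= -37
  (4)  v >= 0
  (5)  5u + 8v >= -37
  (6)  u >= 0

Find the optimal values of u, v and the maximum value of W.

u = 17/6, v = 251/42, maximum W = -66/7

Extreme points and W = 3u - 3v:
  (17/6, 251/42) → W = -66/7
  (0, 39/7) → W = -117/7
  (0, 73/7) → W = -219/7

The optimum lies where -u + 7v = 39 and 11u + 7v = 73.
Solving simultaneously gives u = 17/6, v = 251/42.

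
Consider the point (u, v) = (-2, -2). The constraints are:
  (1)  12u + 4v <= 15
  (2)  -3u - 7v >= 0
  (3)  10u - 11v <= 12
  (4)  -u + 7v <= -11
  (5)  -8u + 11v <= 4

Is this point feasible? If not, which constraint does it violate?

(1): -32 ≤ 15 ✓
(2): 20 ≥ 0 ✓
(3): 2 ≤ 12 ✓
(4): -12 ≤ -11 ✓
(5): -6 ≤ 4 ✓

feasible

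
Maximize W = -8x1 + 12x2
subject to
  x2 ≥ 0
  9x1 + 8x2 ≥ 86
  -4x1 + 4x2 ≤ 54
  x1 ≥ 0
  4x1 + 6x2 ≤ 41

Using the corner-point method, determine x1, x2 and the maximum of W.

Extreme points and W = -8x1 + 12x2:
  (86/9, 0) → W = -688/9
  (41/4, 0) → W = -82
  (94/11, 25/22) → W = -602/11

x1 = 94/11, x2 = 25/22, maximum W = -602/11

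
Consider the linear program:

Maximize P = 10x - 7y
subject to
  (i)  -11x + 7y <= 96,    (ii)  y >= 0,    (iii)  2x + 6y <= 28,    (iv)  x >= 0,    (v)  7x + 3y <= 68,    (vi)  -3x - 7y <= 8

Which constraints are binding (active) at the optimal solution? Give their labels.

Corner points and P = 10x - 7y:
  (0, 0) → P = 0
  (68/7, 0) → P = 680/7
  (0, 14/3) → P = -98/3
  (9, 5/3) → P = 235/3

The maximum is at (68/7, 0). Substituting into each constraint, equality holds for (ii) and (v); the remaining constraints have slack.

(ii) and (v)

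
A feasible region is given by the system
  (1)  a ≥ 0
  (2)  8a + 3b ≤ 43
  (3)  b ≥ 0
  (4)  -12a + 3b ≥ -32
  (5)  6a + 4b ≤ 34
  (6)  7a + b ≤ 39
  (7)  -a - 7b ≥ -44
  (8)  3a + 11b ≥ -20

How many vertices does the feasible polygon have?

5

Intersecting each pair of boundary lines and keeping only the points that satisfy every inequality leaves:
  (0, 0)
  (0, 44/7)
  (8/3, 0)
  (115/33, 36/11)
  (31/19, 115/19)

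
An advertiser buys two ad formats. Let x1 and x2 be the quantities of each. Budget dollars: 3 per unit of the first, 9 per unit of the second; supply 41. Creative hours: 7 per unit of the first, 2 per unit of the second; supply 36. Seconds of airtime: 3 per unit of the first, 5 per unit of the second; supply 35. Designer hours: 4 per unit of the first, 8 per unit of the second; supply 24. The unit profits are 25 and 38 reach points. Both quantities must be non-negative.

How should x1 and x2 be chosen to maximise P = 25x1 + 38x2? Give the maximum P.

Vertices and P = 25x1 + 38x2:
  (0, 0) → P = 0
  (0, 3) → P = 114
  (36/7, 0) → P = 900/7
  (5, 1/2) → P = 144

x1 = 5, x2 = 1/2, maximum P = 144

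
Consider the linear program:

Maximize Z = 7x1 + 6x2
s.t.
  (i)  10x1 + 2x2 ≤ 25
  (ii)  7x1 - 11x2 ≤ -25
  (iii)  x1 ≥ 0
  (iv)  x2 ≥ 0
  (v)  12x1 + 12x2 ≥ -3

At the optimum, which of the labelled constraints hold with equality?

Corner points and Z = 7x1 + 6x2:
  (225/124, 425/124) → Z = 4125/124
  (0, 25/2) → Z = 75
  (0, 25/11) → Z = 150/11

The maximum is at (0, 25/2). Substituting into each constraint, equality holds for (i) and (iii); the remaining constraints have slack.

(i) and (iii)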